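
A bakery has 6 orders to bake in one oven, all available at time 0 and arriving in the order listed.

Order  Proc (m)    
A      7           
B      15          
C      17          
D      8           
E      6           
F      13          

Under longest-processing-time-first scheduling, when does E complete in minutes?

66

LPT (decreasing processing time): C B F D A E.
C: 0→17
B: 17→32
F: 32→45
D: 45→53
A: 53→60
E: 60→66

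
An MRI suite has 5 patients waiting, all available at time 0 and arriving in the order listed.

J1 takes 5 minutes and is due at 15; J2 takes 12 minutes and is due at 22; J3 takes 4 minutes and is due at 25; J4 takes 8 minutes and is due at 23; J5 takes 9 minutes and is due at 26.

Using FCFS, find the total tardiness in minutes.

18

FIFO (arrival order): J1 J2 J3 J4 J5.
J1: 0→5, due 15, tardiness 0
J2: 5→17, due 22, tardiness 0
J3: 17→21, due 25, tardiness 0
J4: 21→29, due 23, tardiness 6
J5: 29→38, due 26, tardiness 12
Sum = 0+0+0+6+12 = 18.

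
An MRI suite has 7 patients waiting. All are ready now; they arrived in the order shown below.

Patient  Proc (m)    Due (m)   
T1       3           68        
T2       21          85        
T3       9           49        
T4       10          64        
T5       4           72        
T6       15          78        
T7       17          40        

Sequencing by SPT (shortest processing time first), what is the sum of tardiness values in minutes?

18

SPT (increasing processing time): T1 T5 T3 T4 T6 T7 T2.
T1: 0→3, due 68, tardiness 0
T5: 3→7, due 72, tardiness 0
T3: 7→16, due 49, tardiness 0
T4: 16→26, due 64, tardiness 0
T6: 26→41, due 78, tardiness 0
T7: 41→58, due 40, tardiness 18
T2: 58→79, due 85, tardiness 0
Sum = 0+0+0+0+0+18+0 = 18.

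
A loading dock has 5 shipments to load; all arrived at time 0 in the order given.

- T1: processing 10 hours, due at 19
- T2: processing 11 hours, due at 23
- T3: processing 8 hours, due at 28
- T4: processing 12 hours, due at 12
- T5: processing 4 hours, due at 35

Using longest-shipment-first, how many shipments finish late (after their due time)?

3

LPT (decreasing processing time): T4 T2 T1 T3 T5.
T4: 0→12, due 12, tardiness 0
T2: 12→23, due 23, tardiness 0
T1: 23→33, due 19, tardiness 14
T3: 33→41, due 28, tardiness 13
T5: 41→45, due 35, tardiness 10
Late shipments: 3.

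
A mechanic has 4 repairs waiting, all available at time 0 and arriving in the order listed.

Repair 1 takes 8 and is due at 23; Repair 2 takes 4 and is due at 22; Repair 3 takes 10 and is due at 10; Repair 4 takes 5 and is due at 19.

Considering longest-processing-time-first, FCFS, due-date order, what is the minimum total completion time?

LPT (decreasing processing time): Repair 3 Repair 1 Repair 4 Repair 2.
Repair 3: 0→10
Repair 1: 10→18
Repair 4: 18→23
Repair 2: 23→27
Sum = 10+18+23+27 = 78.
FIFO (arrival order): Repair 1 Repair 2 Repair 3 Repair 4.
Repair 1: 0→8
Repair 2: 8→12
Repair 3: 12→22
Repair 4: 22→27
Sum = 8+12+22+27 = 69.
EDD (increasing due date): Repair 3 Repair 4 Repair 2 Repair 1.
Repair 3: 0→10
Repair 4: 10→15
Repair 2: 15→19
Repair 1: 19→27
Sum = 10+15+19+27 = 71.
LPT 78, FIFO 69, EDD 71 → minimum 69.

69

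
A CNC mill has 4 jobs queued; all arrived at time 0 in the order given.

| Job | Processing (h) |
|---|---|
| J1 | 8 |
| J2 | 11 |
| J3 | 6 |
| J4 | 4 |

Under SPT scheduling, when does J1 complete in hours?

SPT (increasing processing time): J4 J3 J1 J2.
J4: 0→4
J3: 4→10
J1: 10→18

18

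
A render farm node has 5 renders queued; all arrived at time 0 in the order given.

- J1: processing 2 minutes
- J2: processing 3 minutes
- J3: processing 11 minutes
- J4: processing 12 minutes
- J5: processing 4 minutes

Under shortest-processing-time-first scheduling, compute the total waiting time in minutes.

SPT (increasing processing time): J1 J2 J5 J3 J4.
J1: waits 0, runs 0→2
J2: waits 2, runs 2→5
J5: waits 5, runs 5→9
J3: waits 9, runs 9→20
J4: waits 20, runs 20→32
Sum = 0+2+5+9+20 = 36.

36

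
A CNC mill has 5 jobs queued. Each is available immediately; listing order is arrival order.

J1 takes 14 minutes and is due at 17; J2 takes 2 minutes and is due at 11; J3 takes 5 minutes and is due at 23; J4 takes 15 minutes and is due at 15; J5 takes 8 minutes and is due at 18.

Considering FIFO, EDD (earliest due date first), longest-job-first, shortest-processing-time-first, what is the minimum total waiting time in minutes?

53

FIFO (arrival order): J1 J2 J3 J4 J5.
J1: waits 0, runs 0→14
J2: waits 14, runs 14→16
J3: waits 16, runs 16→21
J4: waits 21, runs 21→36
J5: waits 36, runs 36→44
Sum = 0+14+16+21+36 = 87.
EDD (increasing due date): J2 J4 J1 J5 J3.
J2: waits 0, runs 0→2
J4: waits 2, runs 2→17
J1: waits 17, runs 17→31
J5: waits 31, runs 31→39
J3: waits 39, runs 39→44
Sum = 0+2+17+31+39 = 89.
LPT (decreasing processing time): J4 J1 J5 J3 J2.
J4: waits 0, runs 0→15
J1: waits 15, runs 15→29
J5: waits 29, runs 29→37
J3: waits 37, runs 37→42
J2: waits 42, runs 42→44
Sum = 0+15+29+37+42 = 123.
SPT (increasing processing time): J2 J3 J5 J1 J4.
J2: waits 0, runs 0→2
J3: waits 2, runs 2→7
J5: waits 7, runs 7→15
J1: waits 15, runs 15→29
J4: waits 29, runs 29→44
Sum = 0+2+7+15+29 = 53.
FIFO 87, EDD 89, LPT 123, SPT 53 → minimum 53.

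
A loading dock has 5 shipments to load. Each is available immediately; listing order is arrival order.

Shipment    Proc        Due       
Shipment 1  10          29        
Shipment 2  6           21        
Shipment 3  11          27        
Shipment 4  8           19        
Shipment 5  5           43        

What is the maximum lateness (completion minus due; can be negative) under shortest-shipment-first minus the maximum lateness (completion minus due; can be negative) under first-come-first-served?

SPT (increasing processing time): Shipment 5 Shipment 2 Shipment 4 Shipment 1 Shipment 3.
Shipment 5: 0→5, due 43, lateness -38
Shipment 2: 5→11, due 21, lateness -10
Shipment 4: 11→19, due 19, lateness 0
Shipment 1: 19→29, due 29, lateness 0
Shipment 3: 29→40, due 27, lateness 13
Maximum = 13.
FIFO (arrival order): Shipment 1 Shipment 2 Shipment 3 Shipment 4 Shipment 5.
Shipment 1: 0→10, due 29, lateness -19
Shipment 2: 10→16, due 21, lateness -5
Shipment 3: 16→27, due 27, lateness 0
Shipment 4: 27→35, due 19, lateness 16
Shipment 5: 35→40, due 43, lateness -3
Maximum = 16.
Difference = 13 − 16 = -3.

-3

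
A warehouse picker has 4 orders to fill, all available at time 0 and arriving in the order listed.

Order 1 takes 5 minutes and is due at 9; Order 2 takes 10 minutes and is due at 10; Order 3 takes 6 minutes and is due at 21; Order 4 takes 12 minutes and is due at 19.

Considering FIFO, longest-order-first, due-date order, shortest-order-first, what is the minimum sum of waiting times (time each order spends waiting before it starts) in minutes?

FIFO (arrival order): Order 1 Order 2 Order 3 Order 4.
Order 1: waits 0, runs 0→5
Order 2: waits 5, runs 5→15
Order 3: waits 15, runs 15→21
Order 4: waits 21, runs 21→33
Sum = 0+5+15+21 = 41.
LPT (decreasing processing time): Order 4 Order 2 Order 3 Order 1.
Order 4: waits 0, runs 0→12
Order 2: waits 12, runs 12→22
Order 3: waits 22, runs 22→28
Order 1: waits 28, runs 28→33
Sum = 0+12+22+28 = 62.
EDD (increasing due date): Order 1 Order 2 Order 4 Order 3.
Order 1: waits 0, runs 0→5
Order 2: waits 5, runs 5→15
Order 4: waits 15, runs 15→27
Order 3: waits 27, runs 27→33
Sum = 0+5+15+27 = 47.
SPT (increasing processing time): Order 1 Order 3 Order 2 Order 4.
Order 1: waits 0, runs 0→5
Order 3: waits 5, runs 5→11
Order 2: waits 11, runs 11→21
Order 4: waits 21, runs 21→33
Sum = 0+5+11+21 = 37.
FIFO 41, LPT 62, EDD 47, SPT 37 → minimum 37.

37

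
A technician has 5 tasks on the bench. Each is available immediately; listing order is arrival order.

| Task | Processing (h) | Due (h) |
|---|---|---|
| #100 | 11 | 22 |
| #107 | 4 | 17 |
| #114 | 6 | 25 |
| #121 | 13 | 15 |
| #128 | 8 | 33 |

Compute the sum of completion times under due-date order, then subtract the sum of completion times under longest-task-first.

EDD (increasing due date): #121 #107 #100 #114 #128.
#121: 0→13
#107: 13→17
#100: 17→28
#114: 28→34
#128: 34→42
Sum = 13+17+28+34+42 = 134.
LPT (decreasing processing time): #121 #100 #128 #114 #107.
#121: 0→13
#100: 13→24
#128: 24→32
#114: 32→38
#107: 38→42
Sum = 13+24+32+38+42 = 149.
Difference = 134 − 149 = -15.

-15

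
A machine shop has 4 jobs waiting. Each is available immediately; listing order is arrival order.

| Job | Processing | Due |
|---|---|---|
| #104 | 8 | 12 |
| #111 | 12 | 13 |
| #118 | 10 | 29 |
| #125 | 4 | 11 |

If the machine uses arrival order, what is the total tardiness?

FIFO (arrival order): #104 #111 #118 #125.
#104: 0→8, due 12, tardiness 0
#111: 8→20, due 13, tardiness 7
#118: 20→30, due 29, tardiness 1
#125: 30→34, due 11, tardiness 23
Sum = 0+7+1+23 = 31.

31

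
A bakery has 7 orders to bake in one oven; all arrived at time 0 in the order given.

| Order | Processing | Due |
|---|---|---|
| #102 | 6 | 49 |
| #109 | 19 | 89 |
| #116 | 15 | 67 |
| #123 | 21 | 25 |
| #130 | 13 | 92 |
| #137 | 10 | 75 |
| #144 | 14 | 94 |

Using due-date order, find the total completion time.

EDD (increasing due date): #123 #102 #116 #137 #109 #130 #144.
#123: 0→21
#102: 21→27
#116: 27→42
#137: 42→52
#109: 52→71
#130: 71→84
#144: 84→98
Sum = 21+27+42+52+71+84+98 = 395.

395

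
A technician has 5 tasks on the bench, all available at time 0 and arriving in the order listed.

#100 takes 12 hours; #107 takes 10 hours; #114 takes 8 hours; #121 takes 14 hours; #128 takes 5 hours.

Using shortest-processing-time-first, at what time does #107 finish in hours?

23

SPT (increasing processing time): #128 #114 #107 #100 #121.
#128: 0→5
#114: 5→13
#107: 13→23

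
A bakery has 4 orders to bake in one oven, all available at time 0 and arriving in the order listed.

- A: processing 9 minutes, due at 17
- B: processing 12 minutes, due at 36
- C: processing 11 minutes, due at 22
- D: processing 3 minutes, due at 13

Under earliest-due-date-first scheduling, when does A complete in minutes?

12

EDD (increasing due date): D A C B.
D: 0→3
A: 3→12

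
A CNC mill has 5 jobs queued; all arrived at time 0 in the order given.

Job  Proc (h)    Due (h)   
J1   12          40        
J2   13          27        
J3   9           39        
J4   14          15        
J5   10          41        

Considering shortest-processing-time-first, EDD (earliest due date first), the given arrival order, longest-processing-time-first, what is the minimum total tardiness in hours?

SPT (increasing processing time): J3 J5 J1 J2 J4.
J3: 0→9, due 39, tardiness 0
J5: 9→19, due 41, tardiness 0
J1: 19→31, due 40, tardiness 0
J2: 31→44, due 27, tardiness 17
J4: 44→58, due 15, tardiness 43
Sum = 0+0+0+17+43 = 60.
EDD (increasing due date): J4 J2 J3 J1 J5.
J4: 0→14, due 15, tardiness 0
J2: 14→27, due 27, tardiness 0
J3: 27→36, due 39, tardiness 0
J1: 36→48, due 40, tardiness 8
J5: 48→58, due 41, tardiness 17
Sum = 0+0+0+8+17 = 25.
FIFO (arrival order): J1 J2 J3 J4 J5.
J1: 0→12, due 40, tardiness 0
J2: 12→25, due 27, tardiness 0
J3: 25→34, due 39, tardiness 0
J4: 34→48, due 15, tardiness 33
J5: 48→58, due 41, tardiness 17
Sum = 0+0+0+33+17 = 50.
LPT (decreasing processing time): J4 J2 J1 J5 J3.
J4: 0→14, due 15, tardiness 0
J2: 14→27, due 27, tardiness 0
J1: 27→39, due 40, tardiness 0
J5: 39→49, due 41, tardiness 8
J3: 49→58, due 39, tardiness 19
Sum = 0+0+0+8+19 = 27.
SPT 60, EDD 25, FIFO 50, LPT 27 → minimum 25.

25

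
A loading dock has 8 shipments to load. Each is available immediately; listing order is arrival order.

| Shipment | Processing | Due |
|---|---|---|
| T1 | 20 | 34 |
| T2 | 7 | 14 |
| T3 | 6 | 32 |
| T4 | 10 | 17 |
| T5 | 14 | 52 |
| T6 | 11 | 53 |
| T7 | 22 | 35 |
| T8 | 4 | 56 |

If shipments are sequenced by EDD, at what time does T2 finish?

EDD (increasing due date): T2 T4 T3 T1 T7 T5 T6 T8.
T2: 0→7

7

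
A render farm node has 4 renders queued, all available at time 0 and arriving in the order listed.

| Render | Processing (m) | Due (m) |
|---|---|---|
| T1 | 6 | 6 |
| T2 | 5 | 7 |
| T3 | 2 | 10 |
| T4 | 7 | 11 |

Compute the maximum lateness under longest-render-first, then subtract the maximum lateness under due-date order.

LPT (decreasing processing time): T4 T1 T2 T3.
T4: 0→7, due 11, lateness -4
T1: 7→13, due 6, lateness 7
T2: 13→18, due 7, lateness 11
T3: 18→20, due 10, lateness 10
Maximum = 11.
EDD (increasing due date): T1 T2 T3 T4.
T1: 0→6, due 6, lateness 0
T2: 6→11, due 7, lateness 4
T3: 11→13, due 10, lateness 3
T4: 13→20, due 11, lateness 9
Maximum = 9.
Difference = 11 − 9 = 2.

2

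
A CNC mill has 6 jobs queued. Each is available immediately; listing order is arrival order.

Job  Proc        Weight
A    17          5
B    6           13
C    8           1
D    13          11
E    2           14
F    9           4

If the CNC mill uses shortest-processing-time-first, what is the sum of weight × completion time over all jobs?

941

SPT (increasing processing time): E B C F D A.
E: finishes 2, weight 14, w·C = 28
B: finishes 8, weight 13, w·C = 104
C: finishes 16, weight 1, w·C = 16
F: finishes 25, weight 4, w·C = 100
D: finishes 38, weight 11, w·C = 418
A: finishes 55, weight 5, w·C = 275
Sum = 28+104+16+100+418+275 = 941.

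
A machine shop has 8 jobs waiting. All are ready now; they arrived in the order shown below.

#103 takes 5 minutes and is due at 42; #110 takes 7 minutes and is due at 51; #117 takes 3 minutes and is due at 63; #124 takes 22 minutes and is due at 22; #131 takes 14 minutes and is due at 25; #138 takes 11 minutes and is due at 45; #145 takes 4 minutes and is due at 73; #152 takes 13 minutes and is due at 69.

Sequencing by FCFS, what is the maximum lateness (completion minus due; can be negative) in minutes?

26

FIFO (arrival order): #103 #110 #117 #124 #131 #138 #145 #152.
#103: 0→5, due 42, lateness -37
#110: 5→12, due 51, lateness -39
#117: 12→15, due 63, lateness -48
#124: 15→37, due 22, lateness 15
#131: 37→51, due 25, lateness 26
#138: 51→62, due 45, lateness 17
#145: 62→66, due 73, lateness -7
#152: 66→79, due 69, lateness 10
Maximum = 26.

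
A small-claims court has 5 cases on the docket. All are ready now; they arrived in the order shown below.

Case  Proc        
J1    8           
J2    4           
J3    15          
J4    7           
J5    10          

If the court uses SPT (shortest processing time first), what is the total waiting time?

SPT (increasing processing time): J2 J4 J1 J5 J3.
J2: waits 0, runs 0→4
J4: waits 4, runs 4→11
J1: waits 11, runs 11→19
J5: waits 19, runs 19→29
J3: waits 29, runs 29→44
Sum = 0+4+11+19+29 = 63.

63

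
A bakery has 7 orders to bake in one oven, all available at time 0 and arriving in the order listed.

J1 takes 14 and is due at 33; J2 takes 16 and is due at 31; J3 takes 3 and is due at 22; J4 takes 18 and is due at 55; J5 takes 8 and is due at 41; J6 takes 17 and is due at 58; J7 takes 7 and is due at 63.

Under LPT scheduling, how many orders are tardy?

5

LPT (decreasing processing time): J4 J6 J2 J1 J5 J7 J3.
J4: 0→18, due 55, tardiness 0
J6: 18→35, due 58, tardiness 0
J2: 35→51, due 31, tardiness 20
J1: 51→65, due 33, tardiness 32
J5: 65→73, due 41, tardiness 32
J7: 73→80, due 63, tardiness 17
J3: 80→83, due 22, tardiness 61
Late orders: 5.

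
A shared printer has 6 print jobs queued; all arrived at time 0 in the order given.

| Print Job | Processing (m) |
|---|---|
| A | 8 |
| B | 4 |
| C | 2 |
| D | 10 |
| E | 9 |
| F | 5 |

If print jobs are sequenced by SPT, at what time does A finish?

19

SPT (increasing processing time): C B F A E D.
C: 0→2
B: 2→6
F: 6→11
A: 11→19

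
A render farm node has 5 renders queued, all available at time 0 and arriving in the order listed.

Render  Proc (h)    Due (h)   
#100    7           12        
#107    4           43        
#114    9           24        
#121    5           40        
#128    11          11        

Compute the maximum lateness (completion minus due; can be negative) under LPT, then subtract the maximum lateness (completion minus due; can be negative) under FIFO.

LPT (decreasing processing time): #128 #114 #100 #121 #107.
#128: 0→11, due 11, lateness 0
#114: 11→20, due 24, lateness -4
#100: 20→27, due 12, lateness 15
#121: 27→32, due 40, lateness -8
#107: 32→36, due 43, lateness -7
Maximum = 15.
FIFO (arrival order): #100 #107 #114 #121 #128.
#100: 0→7, due 12, lateness -5
#107: 7→11, due 43, lateness -32
#114: 11→20, due 24, lateness -4
#121: 20→25, due 40, lateness -15
#128: 25→36, due 11, lateness 25
Maximum = 25.
Difference = 15 − 25 = -10.

-10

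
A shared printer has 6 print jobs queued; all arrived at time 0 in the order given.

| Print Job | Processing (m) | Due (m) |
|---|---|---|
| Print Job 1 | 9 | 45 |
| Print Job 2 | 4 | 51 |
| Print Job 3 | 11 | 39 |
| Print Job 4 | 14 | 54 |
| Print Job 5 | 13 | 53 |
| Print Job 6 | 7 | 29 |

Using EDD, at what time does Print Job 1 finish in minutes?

EDD (increasing due date): Print Job 6 Print Job 3 Print Job 1 Print Job 2 Print Job 5 Print Job 4.
Print Job 6: 0→7
Print Job 3: 7→18
Print Job 1: 18→27

27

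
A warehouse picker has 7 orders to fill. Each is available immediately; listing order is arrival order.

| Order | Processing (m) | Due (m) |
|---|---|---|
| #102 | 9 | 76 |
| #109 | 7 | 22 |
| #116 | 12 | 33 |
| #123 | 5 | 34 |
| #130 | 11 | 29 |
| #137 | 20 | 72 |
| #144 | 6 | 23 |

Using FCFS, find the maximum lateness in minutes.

FIFO (arrival order): #102 #109 #116 #123 #130 #137 #144.
#102: 0→9, due 76, lateness -67
#109: 9→16, due 22, lateness -6
#116: 16→28, due 33, lateness -5
#123: 28→33, due 34, lateness -1
#130: 33→44, due 29, lateness 15
#137: 44→64, due 72, lateness -8
#144: 64→70, due 23, lateness 47
Maximum = 47.

47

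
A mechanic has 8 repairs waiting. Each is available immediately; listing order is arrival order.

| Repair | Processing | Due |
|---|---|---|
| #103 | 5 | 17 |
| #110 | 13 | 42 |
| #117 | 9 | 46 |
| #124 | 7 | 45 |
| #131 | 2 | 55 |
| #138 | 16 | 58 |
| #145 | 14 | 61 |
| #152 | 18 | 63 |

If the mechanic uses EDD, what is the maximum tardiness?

21

EDD (increasing due date): #103 #110 #124 #117 #131 #138 #145 #152.
#103: 0→5, due 17, tardiness 0
#110: 5→18, due 42, tardiness 0
#124: 18→25, due 45, tardiness 0
#117: 25→34, due 46, tardiness 0
#131: 34→36, due 55, tardiness 0
#138: 36→52, due 58, tardiness 0
#145: 52→66, due 61, tardiness 5
#152: 66→84, due 63, tardiness 21
Maximum = 21.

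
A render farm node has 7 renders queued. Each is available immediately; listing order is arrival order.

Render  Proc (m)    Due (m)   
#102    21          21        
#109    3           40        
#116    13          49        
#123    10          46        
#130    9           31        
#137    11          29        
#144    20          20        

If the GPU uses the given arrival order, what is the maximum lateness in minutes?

FIFO (arrival order): #102 #109 #116 #123 #130 #137 #144.
#102: 0→21, due 21, lateness 0
#109: 21→24, due 40, lateness -16
#116: 24→37, due 49, lateness -12
#123: 37→47, due 46, lateness 1
#130: 47→56, due 31, lateness 25
#137: 56→67, due 29, lateness 38
#144: 67→87, due 20, lateness 67
Maximum = 67.

67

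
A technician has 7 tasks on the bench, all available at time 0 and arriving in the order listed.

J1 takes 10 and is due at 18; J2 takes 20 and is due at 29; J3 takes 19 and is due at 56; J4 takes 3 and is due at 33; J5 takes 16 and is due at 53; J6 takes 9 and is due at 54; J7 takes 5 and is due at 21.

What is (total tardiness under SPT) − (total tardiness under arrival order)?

-51

SPT (increasing processing time): J4 J7 J6 J1 J5 J3 J2.
J4: 0→3, due 33, tardiness 0
J7: 3→8, due 21, tardiness 0
J6: 8→17, due 54, tardiness 0
J1: 17→27, due 18, tardiness 9
J5: 27→43, due 53, tardiness 0
J3: 43→62, due 56, tardiness 6
J2: 62→82, due 29, tardiness 53
Sum = 0+0+0+9+0+6+53 = 68.
FIFO (arrival order): J1 J2 J3 J4 J5 J6 J7.
J1: 0→10, due 18, tardiness 0
J2: 10→30, due 29, tardiness 1
J3: 30→49, due 56, tardiness 0
J4: 49→52, due 33, tardiness 19
J5: 52→68, due 53, tardiness 15
J6: 68→77, due 54, tardiness 23
J7: 77→82, due 21, tardiness 61
Sum = 0+1+0+19+15+23+61 = 119.
Difference = 68 − 119 = -51.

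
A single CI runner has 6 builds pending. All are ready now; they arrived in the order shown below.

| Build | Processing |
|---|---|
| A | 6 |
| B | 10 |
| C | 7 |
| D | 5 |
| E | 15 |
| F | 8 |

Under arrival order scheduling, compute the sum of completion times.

167

FIFO (arrival order): A B C D E F.
A: 0→6
B: 6→16
C: 16→23
D: 23→28
E: 28→43
F: 43→51
Sum = 6+16+23+28+43+51 = 167.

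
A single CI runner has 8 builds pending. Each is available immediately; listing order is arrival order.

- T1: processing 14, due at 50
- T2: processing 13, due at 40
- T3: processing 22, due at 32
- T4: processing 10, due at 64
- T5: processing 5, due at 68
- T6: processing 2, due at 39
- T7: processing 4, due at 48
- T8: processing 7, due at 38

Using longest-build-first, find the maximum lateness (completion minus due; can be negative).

LPT (decreasing processing time): T3 T1 T2 T4 T8 T5 T7 T6.
T3: 0→22, due 32, lateness -10
T1: 22→36, due 50, lateness -14
T2: 36→49, due 40, lateness 9
T4: 49→59, due 64, lateness -5
T8: 59→66, due 38, lateness 28
T5: 66→71, due 68, lateness 3
T7: 71→75, due 48, lateness 27
T6: 75→77, due 39, lateness 38
Maximum = 38.

38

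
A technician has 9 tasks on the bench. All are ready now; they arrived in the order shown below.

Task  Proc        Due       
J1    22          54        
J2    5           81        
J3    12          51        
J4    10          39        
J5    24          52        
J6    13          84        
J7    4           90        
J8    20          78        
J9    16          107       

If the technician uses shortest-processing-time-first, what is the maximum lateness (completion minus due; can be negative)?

74

SPT (increasing processing time): J7 J2 J4 J3 J6 J9 J8 J1 J5.
J7: 0→4, due 90, lateness -86
J2: 4→9, due 81, lateness -72
J4: 9→19, due 39, lateness -20
J3: 19→31, due 51, lateness -20
J6: 31→44, due 84, lateness -40
J9: 44→60, due 107, lateness -47
J8: 60→80, due 78, lateness 2
J1: 80→102, due 54, lateness 48
J5: 102→126, due 52, lateness 74
Maximum = 74.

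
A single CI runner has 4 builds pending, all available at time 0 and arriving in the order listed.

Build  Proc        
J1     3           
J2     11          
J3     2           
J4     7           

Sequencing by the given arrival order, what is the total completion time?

FIFO (arrival order): J1 J2 J3 J4.
J1: 0→3
J2: 3→14
J3: 14→16
J4: 16→23
Sum = 3+14+16+23 = 56.

56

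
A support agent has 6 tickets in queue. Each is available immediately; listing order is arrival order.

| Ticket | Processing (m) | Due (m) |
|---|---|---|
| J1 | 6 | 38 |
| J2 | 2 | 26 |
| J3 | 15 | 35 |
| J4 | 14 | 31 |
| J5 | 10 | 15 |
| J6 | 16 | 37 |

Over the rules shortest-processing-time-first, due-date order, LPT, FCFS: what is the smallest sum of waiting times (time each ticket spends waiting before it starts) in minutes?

107

SPT (increasing processing time): J2 J1 J5 J4 J3 J6.
J2: waits 0, runs 0→2
J1: waits 2, runs 2→8
J5: waits 8, runs 8→18
J4: waits 18, runs 18→32
J3: waits 32, runs 32→47
J6: waits 47, runs 47→63
Sum = 0+2+8+18+32+47 = 107.
EDD (increasing due date): J5 J2 J4 J3 J6 J1.
J5: waits 0, runs 0→10
J2: waits 10, runs 10→12
J4: waits 12, runs 12→26
J3: waits 26, runs 26→41
J6: waits 41, runs 41→57
J1: waits 57, runs 57→63
Sum = 0+10+12+26+41+57 = 146.
LPT (decreasing processing time): J6 J3 J4 J5 J1 J2.
J6: waits 0, runs 0→16
J3: waits 16, runs 16→31
J4: waits 31, runs 31→45
J5: waits 45, runs 45→55
J1: waits 55, runs 55→61
J2: waits 61, runs 61→63
Sum = 0+16+31+45+55+61 = 208.
FIFO (arrival order): J1 J2 J3 J4 J5 J6.
J1: waits 0, runs 0→6
J2: waits 6, runs 6→8
J3: waits 8, runs 8→23
J4: waits 23, runs 23→37
J5: waits 37, runs 37→47
J6: waits 47, runs 47→63
Sum = 0+6+8+23+37+47 = 121.
SPT 107, EDD 146, LPT 208, FIFO 121 → minimum 107.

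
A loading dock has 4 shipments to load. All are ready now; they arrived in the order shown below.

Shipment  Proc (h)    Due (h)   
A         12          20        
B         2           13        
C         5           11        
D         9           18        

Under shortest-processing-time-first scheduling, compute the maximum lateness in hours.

8

SPT (increasing processing time): B C D A.
B: 0→2, due 13, lateness -11
C: 2→7, due 11, lateness -4
D: 7→16, due 18, lateness -2
A: 16→28, due 20, lateness 8
Maximum = 8.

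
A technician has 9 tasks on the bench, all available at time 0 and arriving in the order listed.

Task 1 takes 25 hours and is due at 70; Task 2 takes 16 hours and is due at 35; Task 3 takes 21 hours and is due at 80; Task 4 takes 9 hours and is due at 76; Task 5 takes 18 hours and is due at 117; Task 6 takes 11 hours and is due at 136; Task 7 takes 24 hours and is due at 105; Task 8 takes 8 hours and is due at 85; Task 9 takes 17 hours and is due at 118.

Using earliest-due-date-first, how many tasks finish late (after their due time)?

EDD (increasing due date): Task 2 Task 1 Task 4 Task 3 Task 8 Task 7 Task 5 Task 9 Task 6.
Task 2: 0→16, due 35, tardiness 0
Task 1: 16→41, due 70, tardiness 0
Task 4: 41→50, due 76, tardiness 0
Task 3: 50→71, due 80, tardiness 0
Task 8: 71→79, due 85, tardiness 0
Task 7: 79→103, due 105, tardiness 0
Task 5: 103→121, due 117, tardiness 4
Task 9: 121→138, due 118, tardiness 20
Task 6: 138→149, due 136, tardiness 13
Late tasks: 3.

3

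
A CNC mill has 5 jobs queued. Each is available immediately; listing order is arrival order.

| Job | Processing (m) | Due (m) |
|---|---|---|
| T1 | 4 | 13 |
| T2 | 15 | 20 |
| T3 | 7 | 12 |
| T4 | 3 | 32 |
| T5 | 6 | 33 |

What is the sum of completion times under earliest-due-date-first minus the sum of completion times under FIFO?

-5

EDD (increasing due date): T3 T1 T2 T4 T5.
T3: 0→7
T1: 7→11
T2: 11→26
T4: 26→29
T5: 29→35
Sum = 7+11+26+29+35 = 108.
FIFO (arrival order): T1 T2 T3 T4 T5.
T1: 0→4
T2: 4→19
T3: 19→26
T4: 26→29
T5: 29→35
Sum = 4+19+26+29+35 = 113.
Difference = 108 − 113 = -5.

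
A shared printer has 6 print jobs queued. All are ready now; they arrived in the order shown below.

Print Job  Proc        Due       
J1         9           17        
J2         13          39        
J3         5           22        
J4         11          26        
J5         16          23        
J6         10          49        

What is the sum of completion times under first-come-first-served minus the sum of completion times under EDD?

2

FIFO (arrival order): J1 J2 J3 J4 J5 J6.
J1: 0→9
J2: 9→22
J3: 22→27
J4: 27→38
J5: 38→54
J6: 54→64
Sum = 9+22+27+38+54+64 = 214.
EDD (increasing due date): J1 J3 J5 J4 J2 J6.
J1: 0→9
J3: 9→14
J5: 14→30
J4: 30→41
J2: 41→54
J6: 54→64
Sum = 9+14+30+41+54+64 = 212.
Difference = 214 − 212 = 2.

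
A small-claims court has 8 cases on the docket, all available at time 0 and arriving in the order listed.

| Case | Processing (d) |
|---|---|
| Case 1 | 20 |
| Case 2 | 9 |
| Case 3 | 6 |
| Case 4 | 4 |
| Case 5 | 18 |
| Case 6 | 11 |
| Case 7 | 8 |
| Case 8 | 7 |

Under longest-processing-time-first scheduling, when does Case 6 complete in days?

49

LPT (decreasing processing time): Case 1 Case 5 Case 6 Case 2 Case 7 Case 8 Case 3 Case 4.
Case 1: 0→20
Case 5: 20→38
Case 6: 38→49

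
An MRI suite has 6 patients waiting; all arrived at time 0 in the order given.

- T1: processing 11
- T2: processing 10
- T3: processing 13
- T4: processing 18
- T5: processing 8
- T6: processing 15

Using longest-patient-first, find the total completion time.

LPT (decreasing processing time): T4 T6 T3 T1 T2 T5.
T4: 0→18
T6: 18→33
T3: 33→46
T1: 46→57
T2: 57→67
T5: 67→75
Sum = 18+33+46+57+67+75 = 296.

296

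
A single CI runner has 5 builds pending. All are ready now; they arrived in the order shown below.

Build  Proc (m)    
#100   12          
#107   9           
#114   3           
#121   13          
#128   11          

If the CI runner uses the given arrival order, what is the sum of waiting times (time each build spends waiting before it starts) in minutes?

FIFO (arrival order): #100 #107 #114 #121 #128.
#100: waits 0, runs 0→12
#107: waits 12, runs 12→21
#114: waits 21, runs 21→24
#121: waits 24, runs 24→37
#128: waits 37, runs 37→48
Sum = 0+12+21+24+37 = 94.

94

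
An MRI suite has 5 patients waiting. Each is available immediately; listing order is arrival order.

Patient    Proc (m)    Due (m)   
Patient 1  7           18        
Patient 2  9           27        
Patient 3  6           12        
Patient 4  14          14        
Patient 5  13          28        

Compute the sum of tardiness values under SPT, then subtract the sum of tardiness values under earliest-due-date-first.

SPT (increasing processing time): Patient 3 Patient 1 Patient 2 Patient 5 Patient 4.
Patient 3: 0→6, due 12, tardiness 0
Patient 1: 6→13, due 18, tardiness 0
Patient 2: 13→22, due 27, tardiness 0
Patient 5: 22→35, due 28, tardiness 7
Patient 4: 35→49, due 14, tardiness 35
Sum = 0+0+0+7+35 = 42.
EDD (increasing due date): Patient 3 Patient 4 Patient 1 Patient 2 Patient 5.
Patient 3: 0→6, due 12, tardiness 0
Patient 4: 6→20, due 14, tardiness 6
Patient 1: 20→27, due 18, tardiness 9
Patient 2: 27→36, due 27, tardiness 9
Patient 5: 36→49, due 28, tardiness 21
Sum = 0+6+9+9+21 = 45.
Difference = 42 − 45 = -3.

-3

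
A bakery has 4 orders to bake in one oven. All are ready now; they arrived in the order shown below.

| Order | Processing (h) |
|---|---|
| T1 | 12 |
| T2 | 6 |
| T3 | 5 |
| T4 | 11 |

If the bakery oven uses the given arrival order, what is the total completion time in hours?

87

FIFO (arrival order): T1 T2 T3 T4.
T1: 0→12
T2: 12→18
T3: 18→23
T4: 23→34
Sum = 12+18+23+34 = 87.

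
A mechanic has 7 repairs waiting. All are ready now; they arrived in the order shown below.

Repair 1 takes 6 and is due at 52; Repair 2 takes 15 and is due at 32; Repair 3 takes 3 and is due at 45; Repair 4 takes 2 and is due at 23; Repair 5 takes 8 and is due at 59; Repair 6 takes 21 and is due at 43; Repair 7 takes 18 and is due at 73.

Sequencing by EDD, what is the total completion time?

273

EDD (increasing due date): Repair 4 Repair 2 Repair 6 Repair 3 Repair 1 Repair 5 Repair 7.
Repair 4: 0→2
Repair 2: 2→17
Repair 6: 17→38
Repair 3: 38→41
Repair 1: 41→47
Repair 5: 47→55
Repair 7: 55→73
Sum = 2+17+38+41+47+55+73 = 273.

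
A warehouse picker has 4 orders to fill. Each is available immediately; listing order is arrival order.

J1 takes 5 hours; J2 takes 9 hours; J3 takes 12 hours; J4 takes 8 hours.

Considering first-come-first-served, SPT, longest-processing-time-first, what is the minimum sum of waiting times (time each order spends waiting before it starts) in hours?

FIFO (arrival order): J1 J2 J3 J4.
J1: waits 0, runs 0→5
J2: waits 5, runs 5→14
J3: waits 14, runs 14→26
J4: waits 26, runs 26→34
Sum = 0+5+14+26 = 45.
SPT (increasing processing time): J1 J4 J2 J3.
J1: waits 0, runs 0→5
J4: waits 5, runs 5→13
J2: waits 13, runs 13→22
J3: waits 22, runs 22→34
Sum = 0+5+13+22 = 40.
LPT (decreasing processing time): J3 J2 J4 J1.
J3: waits 0, runs 0→12
J2: waits 12, runs 12→21
J4: waits 21, runs 21→29
J1: waits 29, runs 29→34
Sum = 0+12+21+29 = 62.
FIFO 45, SPT 40, LPT 62 → minimum 40.

40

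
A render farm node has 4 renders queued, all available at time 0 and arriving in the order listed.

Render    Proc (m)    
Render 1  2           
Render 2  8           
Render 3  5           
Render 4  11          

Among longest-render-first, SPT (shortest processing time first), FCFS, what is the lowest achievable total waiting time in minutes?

LPT (decreasing processing time): Render 4 Render 2 Render 3 Render 1.
Render 4: waits 0, runs 0→11
Render 2: waits 11, runs 11→19
Render 3: waits 19, runs 19→24
Render 1: waits 24, runs 24→26
Sum = 0+11+19+24 = 54.
SPT (increasing processing time): Render 1 Render 3 Render 2 Render 4.
Render 1: waits 0, runs 0→2
Render 3: waits 2, runs 2→7
Render 2: waits 7, runs 7→15
Render 4: waits 15, runs 15→26
Sum = 0+2+7+15 = 24.
FIFO (arrival order): Render 1 Render 2 Render 3 Render 4.
Render 1: waits 0, runs 0→2
Render 2: waits 2, runs 2→10
Render 3: waits 10, runs 10→15
Render 4: waits 15, runs 15→26
Sum = 0+2+10+15 = 27.
LPT 54, SPT 24, FIFO 27 → minimum 24.

24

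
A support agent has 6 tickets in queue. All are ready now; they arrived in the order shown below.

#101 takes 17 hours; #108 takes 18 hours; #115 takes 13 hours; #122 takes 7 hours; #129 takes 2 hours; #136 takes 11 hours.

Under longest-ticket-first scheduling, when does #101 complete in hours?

LPT (decreasing processing time): #108 #101 #115 #136 #122 #129.
#108: 0→18
#101: 18→35

35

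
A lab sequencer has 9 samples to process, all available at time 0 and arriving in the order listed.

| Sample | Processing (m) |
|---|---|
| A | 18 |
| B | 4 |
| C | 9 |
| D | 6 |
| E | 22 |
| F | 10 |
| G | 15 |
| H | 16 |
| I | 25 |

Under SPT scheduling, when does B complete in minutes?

4

SPT (increasing processing time): B D C F G H A E I.
B: 0→4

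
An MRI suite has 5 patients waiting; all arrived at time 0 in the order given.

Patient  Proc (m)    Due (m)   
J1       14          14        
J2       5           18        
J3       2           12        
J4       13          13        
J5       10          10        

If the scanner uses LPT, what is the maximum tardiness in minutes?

32

LPT (decreasing processing time): J1 J4 J5 J2 J3.
J1: 0→14, due 14, tardiness 0
J4: 14→27, due 13, tardiness 14
J5: 27→37, due 10, tardiness 27
J2: 37→42, due 18, tardiness 24
J3: 42→44, due 12, tardiness 32
Maximum = 32.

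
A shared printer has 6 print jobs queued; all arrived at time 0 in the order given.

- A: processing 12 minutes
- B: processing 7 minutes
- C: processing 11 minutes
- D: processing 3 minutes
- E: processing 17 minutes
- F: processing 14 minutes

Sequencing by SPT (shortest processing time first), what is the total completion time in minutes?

SPT (increasing processing time): D B C A F E.
D: 0→3
B: 3→10
C: 10→21
A: 21→33
F: 33→47
E: 47→64
Sum = 3+10+21+33+47+64 = 178.

178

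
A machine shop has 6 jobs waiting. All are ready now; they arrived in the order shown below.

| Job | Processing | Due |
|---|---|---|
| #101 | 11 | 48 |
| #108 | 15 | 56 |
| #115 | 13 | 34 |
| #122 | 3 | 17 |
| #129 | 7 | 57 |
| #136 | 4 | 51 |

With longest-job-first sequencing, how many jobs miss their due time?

1

LPT (decreasing processing time): #108 #115 #101 #129 #136 #122.
#108: 0→15, due 56, tardiness 0
#115: 15→28, due 34, tardiness 0
#101: 28→39, due 48, tardiness 0
#129: 39→46, due 57, tardiness 0
#136: 46→50, due 51, tardiness 0
#122: 50→53, due 17, tardiness 36
Late jobs: 1.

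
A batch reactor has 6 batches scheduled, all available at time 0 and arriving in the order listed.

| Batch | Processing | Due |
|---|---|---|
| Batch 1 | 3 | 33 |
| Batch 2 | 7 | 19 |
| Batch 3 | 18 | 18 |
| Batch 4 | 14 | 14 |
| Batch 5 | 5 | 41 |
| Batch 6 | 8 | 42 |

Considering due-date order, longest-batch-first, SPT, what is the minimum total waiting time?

86

EDD (increasing due date): Batch 4 Batch 3 Batch 2 Batch 1 Batch 5 Batch 6.
Batch 4: waits 0, runs 0→14
Batch 3: waits 14, runs 14→32
Batch 2: waits 32, runs 32→39
Batch 1: waits 39, runs 39→42
Batch 5: waits 42, runs 42→47
Batch 6: waits 47, runs 47→55
Sum = 0+14+32+39+42+47 = 174.
LPT (decreasing processing time): Batch 3 Batch 4 Batch 6 Batch 2 Batch 5 Batch 1.
Batch 3: waits 0, runs 0→18
Batch 4: waits 18, runs 18→32
Batch 6: waits 32, runs 32→40
Batch 2: waits 40, runs 40→47
Batch 5: waits 47, runs 47→52
Batch 1: waits 52, runs 52→55
Sum = 0+18+32+40+47+52 = 189.
SPT (increasing processing time): Batch 1 Batch 5 Batch 2 Batch 6 Batch 4 Batch 3.
Batch 1: waits 0, runs 0→3
Batch 5: waits 3, runs 3→8
Batch 2: waits 8, runs 8→15
Batch 6: waits 15, runs 15→23
Batch 4: waits 23, runs 23→37
Batch 3: waits 37, runs 37→55
Sum = 0+3+8+15+23+37 = 86.
EDD 174, LPT 189, SPT 86 → minimum 86.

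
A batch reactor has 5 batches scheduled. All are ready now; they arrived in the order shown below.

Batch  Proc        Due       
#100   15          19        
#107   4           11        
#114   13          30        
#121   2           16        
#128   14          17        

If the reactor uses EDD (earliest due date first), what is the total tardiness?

EDD (increasing due date): #107 #121 #128 #100 #114.
#107: 0→4, due 11, tardiness 0
#121: 4→6, due 16, tardiness 0
#128: 6→20, due 17, tardiness 3
#100: 20→35, due 19, tardiness 16
#114: 35→48, due 30, tardiness 18
Sum = 0+0+3+16+18 = 37.

37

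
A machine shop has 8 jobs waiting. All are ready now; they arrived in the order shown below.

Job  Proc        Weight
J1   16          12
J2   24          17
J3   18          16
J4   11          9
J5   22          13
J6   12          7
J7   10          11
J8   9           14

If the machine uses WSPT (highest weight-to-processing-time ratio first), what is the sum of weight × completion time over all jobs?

WSPT (decreasing weight/processing-time ratio): J8 J7 J3 J4 J1 J2 J5 J6.
J8: finishes 9, weight 14, w·C = 126
J7: finishes 19, weight 11, w·C = 209
J3: finishes 37, weight 16, w·C = 592
J4: finishes 48, weight 9, w·C = 432
J1: finishes 64, weight 12, w·C = 768
J2: finishes 88, weight 17, w·C = 1496
J5: finishes 110, weight 13, w·C = 1430
J6: finishes 122, weight 7, w·C = 854
Sum = 126+209+592+432+768+1496+1430+854 = 5907.

5907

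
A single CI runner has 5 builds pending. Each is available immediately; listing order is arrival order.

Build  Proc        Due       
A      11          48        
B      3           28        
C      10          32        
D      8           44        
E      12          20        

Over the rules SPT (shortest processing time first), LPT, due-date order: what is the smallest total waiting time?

SPT (increasing processing time): B D C A E.
B: waits 0, runs 0→3
D: waits 3, runs 3→11
C: waits 11, runs 11→21
A: waits 21, runs 21→32
E: waits 32, runs 32→44
Sum = 0+3+11+21+32 = 67.
LPT (decreasing processing time): E A C D B.
E: waits 0, runs 0→12
A: waits 12, runs 12→23
C: waits 23, runs 23→33
D: waits 33, runs 33→41
B: waits 41, runs 41→44
Sum = 0+12+23+33+41 = 109.
EDD (increasing due date): E B C D A.
E: waits 0, runs 0→12
B: waits 12, runs 12→15
C: waits 15, runs 15→25
D: waits 25, runs 25→33
A: waits 33, runs 33→44
Sum = 0+12+15+25+33 = 85.
SPT 67, LPT 109, EDD 85 → minimum 67.

67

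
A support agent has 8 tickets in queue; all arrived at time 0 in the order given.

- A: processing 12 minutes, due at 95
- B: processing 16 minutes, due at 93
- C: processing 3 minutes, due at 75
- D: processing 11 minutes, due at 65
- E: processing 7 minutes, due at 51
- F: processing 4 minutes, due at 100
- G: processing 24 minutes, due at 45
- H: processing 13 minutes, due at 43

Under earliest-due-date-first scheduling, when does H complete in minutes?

13

EDD (increasing due date): H G E D C B A F.
H: 0→13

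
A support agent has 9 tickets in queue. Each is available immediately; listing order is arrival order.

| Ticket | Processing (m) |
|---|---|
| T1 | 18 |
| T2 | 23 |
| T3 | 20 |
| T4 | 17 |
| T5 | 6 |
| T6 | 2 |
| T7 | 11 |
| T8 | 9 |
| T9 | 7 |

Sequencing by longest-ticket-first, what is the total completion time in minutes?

721

LPT (decreasing processing time): T2 T3 T1 T4 T7 T8 T9 T5 T6.
T2: 0→23
T3: 23→43
T1: 43→61
T4: 61→78
T7: 78→89
T8: 89→98
T9: 98→105
T5: 105→111
T6: 111→113
Sum = 23+43+61+78+89+98+105+111+113 = 721.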